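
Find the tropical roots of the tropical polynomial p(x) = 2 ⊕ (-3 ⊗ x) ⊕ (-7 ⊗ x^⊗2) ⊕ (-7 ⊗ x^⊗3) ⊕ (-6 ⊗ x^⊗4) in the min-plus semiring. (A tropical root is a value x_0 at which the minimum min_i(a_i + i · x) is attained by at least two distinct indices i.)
Roots: {-1, 0, 4, 5}

Each tropical root is a break point of the lower envelope of the lines y = a_i + i · x (there are 5 lines, with slopes 0, 1, ..., 4). Only the lines that attain the minimum somewhere contribute to roots; other lines are dominated. Here the surviving (envelope) indices are i = 4, i = 3, i = 2, i = 1, i = 0.
Intersections between consecutive envelope lines give the roots: for adjacent envelope indices i < j the intersection is x = (a_i − a_j) / (j − i). Reading off the sorted break points: {-1, 0, 4, 5}.
Verification: at each break x_0, at least two indices attain the minimum of min_i(a_i + i · x_0).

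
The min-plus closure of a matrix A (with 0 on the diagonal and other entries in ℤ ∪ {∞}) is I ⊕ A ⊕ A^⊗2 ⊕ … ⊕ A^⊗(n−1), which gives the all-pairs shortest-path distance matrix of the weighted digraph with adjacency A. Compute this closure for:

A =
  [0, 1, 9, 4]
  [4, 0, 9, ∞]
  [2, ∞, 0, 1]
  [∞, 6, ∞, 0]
Closure =
  [0, 1, 9, 4]
  [4, 0, 9, 8]
  [2, 3, 0, 1]
  [10, 6, 15, 0]

This is the Floyd-Warshall all-pairs shortest-path computation. For each intermediate vertex k = 0, 1, …, 3, update dist[i][j] ← min(dist[i][j], dist[i][k] + dist[k][j]). The final matrix gives, for each (i, j), the minimum total weight of any directed path from i to j (possibly empty when i = j).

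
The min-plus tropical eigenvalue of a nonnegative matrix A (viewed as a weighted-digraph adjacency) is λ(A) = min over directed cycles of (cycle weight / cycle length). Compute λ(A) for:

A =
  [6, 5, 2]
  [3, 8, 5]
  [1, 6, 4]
λ(A) = 3/2

Enumerate directed cycles and compute their means (weight / length). Sample:
  cycle 0 → 0: weight = 6, length = 1, mean = 6/1 ≈ 6.000
  cycle 1 → 1: weight = 8, length = 1, mean = 8/1 ≈ 8.000
  cycle 2 → 2: weight = 4, length = 1, mean = 4/1 ≈ 4.000
  cycle 0 → 1 → 0: weight = 8, length = 2, mean = 8/2 ≈ 4.000
  cycle 0 → 2 → 0: weight = 3, length = 2, mean = 3/2 ≈ 1.500
  cycle 1 → 0 → 1: weight = 8, length = 2, mean = 8/2 ≈ 4.000
Minimum mean = 1.500, attained e.g. along the cycle 0 → 2 → 0 with weight 3 and length 2. So λ(A) = 3/2 = 3/2.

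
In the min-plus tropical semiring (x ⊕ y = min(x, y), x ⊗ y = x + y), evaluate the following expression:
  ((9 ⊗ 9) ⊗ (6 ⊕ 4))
((9 ⊗ 9) ⊗ (6 ⊕ 4)) = 22

Expand innermost to outermost. Recall ⊕ takes the minimum of its arguments and ⊗ takes their sum. Working out the expression ((9 ⊗ 9) ⊗ (6 ⊕ 4)) gives 22.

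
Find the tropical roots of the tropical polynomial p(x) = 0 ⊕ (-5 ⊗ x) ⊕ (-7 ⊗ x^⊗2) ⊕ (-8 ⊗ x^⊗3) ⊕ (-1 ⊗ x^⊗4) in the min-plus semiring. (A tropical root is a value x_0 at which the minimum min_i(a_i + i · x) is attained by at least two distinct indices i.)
Roots: {-7, 1, 2, 5}

Each tropical root is a break point of the lower envelope of the lines y = a_i + i · x (there are 5 lines, with slopes 0, 1, ..., 4). Only the lines that attain the minimum somewhere contribute to roots; other lines are dominated. Here the surviving (envelope) indices are i = 4, i = 3, i = 2, i = 1, i = 0.
Intersections between consecutive envelope lines give the roots: for adjacent envelope indices i < j the intersection is x = (a_i − a_j) / (j − i). Reading off the sorted break points: {-7, 1, 2, 5}.
Verification: at each break x_0, at least two indices attain the minimum of min_i(a_i + i · x_0).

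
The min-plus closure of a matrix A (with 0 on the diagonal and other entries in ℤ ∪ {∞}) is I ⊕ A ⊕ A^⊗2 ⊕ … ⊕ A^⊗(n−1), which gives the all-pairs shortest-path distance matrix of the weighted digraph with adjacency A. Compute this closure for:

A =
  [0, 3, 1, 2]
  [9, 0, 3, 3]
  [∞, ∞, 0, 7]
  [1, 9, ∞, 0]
Closure =
  [0, 3, 1, 2]
  [4, 0, 3, 3]
  [8, 11, 0, 7]
  [1, 4, 2, 0]

This is the Floyd-Warshall all-pairs shortest-path computation. For each intermediate vertex k = 0, 1, …, 3, update dist[i][j] ← min(dist[i][j], dist[i][k] + dist[k][j]). The final matrix gives, for each (i, j), the minimum total weight of any directed path from i to j (possibly empty when i = j).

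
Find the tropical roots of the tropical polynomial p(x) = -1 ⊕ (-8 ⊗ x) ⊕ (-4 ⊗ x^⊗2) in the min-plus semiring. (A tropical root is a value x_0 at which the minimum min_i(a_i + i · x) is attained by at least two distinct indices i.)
Roots: {-4, 7}

Each tropical root is a break point of the lower envelope of the lines y = a_i + i · x (there are 3 lines, with slopes 0, 1, ..., 2). Only the lines that attain the minimum somewhere contribute to roots; other lines are dominated. Here the surviving (envelope) indices are i = 2, i = 1, i = 0.
Intersections between consecutive envelope lines give the roots: for adjacent envelope indices i < j the intersection is x = (a_i − a_j) / (j − i). Reading off the sorted break points: {-4, 7}.
Verification: at each break x_0, at least two indices attain the minimum of min_i(a_i + i · x_0).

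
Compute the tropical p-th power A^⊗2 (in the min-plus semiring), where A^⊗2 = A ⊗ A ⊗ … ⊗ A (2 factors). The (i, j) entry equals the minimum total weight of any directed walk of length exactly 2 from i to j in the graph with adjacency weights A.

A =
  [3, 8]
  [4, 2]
A^⊗2 =
  [6, 10]
  [6, 4]

Each entry (A^⊗2)_ij equals the minimum over all length-2 walks i = v_0 → v_1 → … → v_2 = j of Σ_t A[v_t][v_{t+1}]. For example, for (i, j) = (0, 1) we minimise over 2 possible intermediate vertex sequences; the minimum is 10, attained along the walk 0 → 1 → 1.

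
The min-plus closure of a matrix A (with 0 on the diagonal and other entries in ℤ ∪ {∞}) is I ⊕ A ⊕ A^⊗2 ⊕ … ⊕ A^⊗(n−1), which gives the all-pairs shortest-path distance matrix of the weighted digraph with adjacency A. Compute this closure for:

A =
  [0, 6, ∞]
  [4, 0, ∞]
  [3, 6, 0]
Closure =
  [0, 6, ∞]
  [4, 0, ∞]
  [3, 6, 0]

This is the Floyd-Warshall all-pairs shortest-path computation. For each intermediate vertex k = 0, 1, …, 2, update dist[i][j] ← min(dist[i][j], dist[i][k] + dist[k][j]). The final matrix gives, for each (i, j), the minimum total weight of any directed path from i to j (possibly empty when i = j).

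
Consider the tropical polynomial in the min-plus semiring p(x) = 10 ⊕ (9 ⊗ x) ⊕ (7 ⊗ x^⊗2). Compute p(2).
p(2) = 10

A tropical monomial a ⊗ x^⊗i evaluates to a + i · x. Evaluating each term at x = 2:
  Term 0 contributes 10 + 0 · 2 = 10
  Term 1 contributes 9 + 1 · 2 = 11
  Term 2 contributes 7 + 2 · 2 = 11
p(2) = ⊕ of these = min[10, 11, 11] = 10.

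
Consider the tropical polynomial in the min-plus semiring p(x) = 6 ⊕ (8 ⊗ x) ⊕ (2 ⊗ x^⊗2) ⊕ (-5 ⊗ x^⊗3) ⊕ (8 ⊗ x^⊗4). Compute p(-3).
p(-3) = -14

A tropical monomial a ⊗ x^⊗i evaluates to a + i · x. Evaluating each term at x = -3:
  Term 0 contributes 6 + 0 · -3 = 6
  Term 1 contributes 8 + 1 · -3 = 5
  Term 2 contributes 2 + 2 · -3 = -4
  Term 3 contributes -5 + 3 · -3 = -14
  Term 4 contributes 8 + 4 · -3 = -4
p(-3) = ⊕ of these = min[6, 5, -4, -14, -4] = -14.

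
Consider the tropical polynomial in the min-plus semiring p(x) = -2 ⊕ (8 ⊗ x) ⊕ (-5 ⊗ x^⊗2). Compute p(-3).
p(-3) = -11

A tropical monomial a ⊗ x^⊗i evaluates to a + i · x. Evaluating each term at x = -3:
  Term 0 contributes -2 + 0 · -3 = -2
  Term 1 contributes 8 + 1 · -3 = 5
  Term 2 contributes -5 + 2 · -3 = -11
p(-3) = ⊕ of these = min[-2, 5, -11] = -11.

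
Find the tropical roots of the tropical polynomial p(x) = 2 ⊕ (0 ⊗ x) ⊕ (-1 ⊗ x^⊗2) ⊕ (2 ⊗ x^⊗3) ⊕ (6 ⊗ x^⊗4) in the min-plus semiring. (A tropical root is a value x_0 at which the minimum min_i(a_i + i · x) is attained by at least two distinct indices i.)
Roots: {-4, -3, 1, 2}

Each tropical root is a break point of the lower envelope of the lines y = a_i + i · x (there are 5 lines, with slopes 0, 1, ..., 4). Only the lines that attain the minimum somewhere contribute to roots; other lines are dominated. Here the surviving (envelope) indices are i = 4, i = 3, i = 2, i = 1, i = 0.
Intersections between consecutive envelope lines give the roots: for adjacent envelope indices i < j the intersection is x = (a_i − a_j) / (j − i). Reading off the sorted break points: {-4, -3, 1, 2}.
Verification: at each break x_0, at least two indices attain the minimum of min_i(a_i + i · x_0).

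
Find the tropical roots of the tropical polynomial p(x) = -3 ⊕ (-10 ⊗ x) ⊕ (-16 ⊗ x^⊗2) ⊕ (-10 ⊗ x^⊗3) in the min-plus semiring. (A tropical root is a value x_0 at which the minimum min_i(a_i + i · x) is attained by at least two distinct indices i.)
Roots: {-6, 6, 7}

Each tropical root is a break point of the lower envelope of the lines y = a_i + i · x (there are 4 lines, with slopes 0, 1, ..., 3). Only the lines that attain the minimum somewhere contribute to roots; other lines are dominated. Here the surviving (envelope) indices are i = 3, i = 2, i = 1, i = 0.
Intersections between consecutive envelope lines give the roots: for adjacent envelope indices i < j the intersection is x = (a_i − a_j) / (j − i). Reading off the sorted break points: {-6, 6, 7}.
Verification: at each break x_0, at least two indices attain the minimum of min_i(a_i + i · x_0).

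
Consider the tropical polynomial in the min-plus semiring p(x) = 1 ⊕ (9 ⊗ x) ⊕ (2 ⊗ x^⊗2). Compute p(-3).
p(-3) = -4

A tropical monomial a ⊗ x^⊗i evaluates to a + i · x. Evaluating each term at x = -3:
  Term 0 contributes 1 + 0 · -3 = 1
  Term 1 contributes 9 + 1 · -3 = 6
  Term 2 contributes 2 + 2 · -3 = -4
p(-3) = ⊕ of these = min[1, 6, -4] = -4.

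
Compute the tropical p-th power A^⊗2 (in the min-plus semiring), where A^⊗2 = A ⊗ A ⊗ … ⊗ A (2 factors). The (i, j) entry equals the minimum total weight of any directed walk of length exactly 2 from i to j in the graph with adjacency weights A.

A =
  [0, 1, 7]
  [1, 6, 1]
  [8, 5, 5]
A^⊗2 =
  [0, 1, 2]
  [1, 2, 6]
  [6, 9, 6]

Each entry (A^⊗2)_ij equals the minimum over all length-2 walks i = v_0 → v_1 → … → v_2 = j of Σ_t A[v_t][v_{t+1}]. For example, for (i, j) = (0, 2) we minimise over 3 possible intermediate vertex sequences; the minimum is 2, attained along the walk 0 → 1 → 2.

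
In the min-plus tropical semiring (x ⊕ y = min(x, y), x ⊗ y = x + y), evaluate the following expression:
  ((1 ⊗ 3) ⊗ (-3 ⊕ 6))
((1 ⊗ 3) ⊗ (-3 ⊕ 6)) = 1

Expand innermost to outermost. Recall ⊕ takes the minimum of its arguments and ⊗ takes their sum. Working out the expression ((1 ⊗ 3) ⊗ (-3 ⊕ 6)) gives 1.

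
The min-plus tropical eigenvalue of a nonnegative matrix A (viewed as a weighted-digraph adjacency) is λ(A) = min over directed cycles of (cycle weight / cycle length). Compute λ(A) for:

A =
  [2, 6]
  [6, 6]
λ(A) = 2

Enumerate directed cycles and compute their means (weight / length). Sample:
  cycle 0 → 0: weight = 2, length = 1, mean = 2/1 ≈ 2.000
  cycle 1 → 1: weight = 6, length = 1, mean = 6/1 ≈ 6.000
  cycle 0 → 1 → 0: weight = 12, length = 2, mean = 12/2 ≈ 6.000
  cycle 1 → 0 → 1: weight = 12, length = 2, mean = 12/2 ≈ 6.000
Minimum mean = 2.000, attained e.g. along the cycle 0 → 0 with weight 2 and length 1. So λ(A) = 2/1 = 2.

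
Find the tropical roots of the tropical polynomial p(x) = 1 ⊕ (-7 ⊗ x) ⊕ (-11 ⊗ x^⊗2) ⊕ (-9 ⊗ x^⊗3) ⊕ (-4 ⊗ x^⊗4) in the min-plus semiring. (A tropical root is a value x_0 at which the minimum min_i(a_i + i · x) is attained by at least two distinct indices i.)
Roots: {-5, -2, 4, 8}

Each tropical root is a break point of the lower envelope of the lines y = a_i + i · x (there are 5 lines, with slopes 0, 1, ..., 4). Only the lines that attain the minimum somewhere contribute to roots; other lines are dominated. Here the surviving (envelope) indices are i = 4, i = 3, i = 2, i = 1, i = 0.
Intersections between consecutive envelope lines give the roots: for adjacent envelope indices i < j the intersection is x = (a_i − a_j) / (j − i). Reading off the sorted break points: {-5, -2, 4, 8}.
Verification: at each break x_0, at least two indices attain the minimum of min_i(a_i + i · x_0).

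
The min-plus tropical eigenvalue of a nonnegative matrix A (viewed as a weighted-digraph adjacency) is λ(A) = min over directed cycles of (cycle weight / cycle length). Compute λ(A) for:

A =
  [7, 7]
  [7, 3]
λ(A) = 3

Enumerate directed cycles and compute their means (weight / length). Sample:
  cycle 0 → 0: weight = 7, length = 1, mean = 7/1 ≈ 7.000
  cycle 1 → 1: weight = 3, length = 1, mean = 3/1 ≈ 3.000
  cycle 0 → 1 → 0: weight = 14, length = 2, mean = 14/2 ≈ 7.000
  cycle 1 → 0 → 1: weight = 14, length = 2, mean = 14/2 ≈ 7.000
Minimum mean = 3.000, attained e.g. along the cycle 1 → 1 with weight 3 and length 1. So λ(A) = 3/1 = 3.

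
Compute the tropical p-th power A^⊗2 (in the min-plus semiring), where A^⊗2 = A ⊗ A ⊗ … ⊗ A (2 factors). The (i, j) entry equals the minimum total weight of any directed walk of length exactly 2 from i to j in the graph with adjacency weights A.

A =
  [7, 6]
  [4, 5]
A^⊗2 =
  [10, 11]
  [9, 10]

Each entry (A^⊗2)_ij equals the minimum over all length-2 walks i = v_0 → v_1 → … → v_2 = j of Σ_t A[v_t][v_{t+1}]. For example, for (i, j) = (0, 1) we minimise over 2 possible intermediate vertex sequences; the minimum is 11, attained along the walk 0 → 1 → 1.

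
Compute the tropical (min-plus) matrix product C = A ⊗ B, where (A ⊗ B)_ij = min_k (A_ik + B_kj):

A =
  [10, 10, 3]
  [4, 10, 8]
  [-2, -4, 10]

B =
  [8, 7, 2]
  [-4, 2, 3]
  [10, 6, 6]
A ⊗ B =
  [6, 9, 9]
  [6, 11, 6]
  [-8, -2, -1]

Apply the min-plus product entry-by-entry:
  C[0][0] = min over k of (A[0][0] + B[0][0] = 10 + 8 = 18, A[0][1] + B[1][0] = 10 + -4 = 6, A[0][2] + B[2][0] = 3 + 10 = 13) = 6 (attained at k = 1)
  C[0][1] = min over k of (A[0][0] + B[0][1] = 10 + 7 = 17, A[0][1] + B[1][1] = 10 + 2 = 12, A[0][2] + B[2][1] = 3 + 6 = 9) = 9 (attained at k = 2)
  C[0][2] = min over k of (A[0][0] + B[0][2] = 10 + 2 = 12, A[0][1] + B[1][2] = 10 + 3 = 13, A[0][2] + B[2][2] = 3 + 6 = 9) = 9 (attained at k = 2)
  C[1][0] = min over k of (A[1][0] + B[0][0] = 4 + 8 = 12, A[1][1] + B[1][0] = 10 + -4 = 6, A[1][2] + B[2][0] = 8 + 10 = 18) = 6 (attained at k = 1)
  C[1][1] = min over k of (A[1][0] + B[0][1] = 4 + 7 = 11, A[1][1] + B[1][1] = 10 + 2 = 12, A[1][2] + B[2][1] = 8 + 6 = 14) = 11 (attained at k = 0)
  C[1][2] = min over k of (A[1][0] + B[0][2] = 4 + 2 = 6, A[1][1] + B[1][2] = 10 + 3 = 13, A[1][2] + B[2][2] = 8 + 6 = 14) = 6 (attained at k = 0)
  C[2][0] = min over k of (A[2][0] + B[0][0] = -2 + 8 = 6, A[2][1] + B[1][0] = -4 + -4 = -8, A[2][2] + B[2][0] = 10 + 10 = 20) = -8 (attained at k = 1)
  C[2][1] = min over k of (A[2][0] + B[0][1] = -2 + 7 = 5, A[2][1] + B[1][1] = -4 + 2 = -2, A[2][2] + B[2][1] = 10 + 6 = 16) = -2 (attained at k = 1)
  C[2][2] = min over k of (A[2][0] + B[0][2] = -2 + 2 = 0, A[2][1] + B[1][2] = -4 + 3 = -1, A[2][2] + B[2][2] = 10 + 6 = 16) = -1 (attained at k = 1)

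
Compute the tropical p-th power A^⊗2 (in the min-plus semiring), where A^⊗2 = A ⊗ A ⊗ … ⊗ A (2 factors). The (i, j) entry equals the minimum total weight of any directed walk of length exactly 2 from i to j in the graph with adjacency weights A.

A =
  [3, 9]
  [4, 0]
A^⊗2 =
  [6, 9]
  [4, 0]

Each entry (A^⊗2)_ij equals the minimum over all length-2 walks i = v_0 → v_1 → … → v_2 = j of Σ_t A[v_t][v_{t+1}]. For example, for (i, j) = (0, 1) we minimise over 2 possible intermediate vertex sequences; the minimum is 9, attained along the walk 0 → 1 → 1.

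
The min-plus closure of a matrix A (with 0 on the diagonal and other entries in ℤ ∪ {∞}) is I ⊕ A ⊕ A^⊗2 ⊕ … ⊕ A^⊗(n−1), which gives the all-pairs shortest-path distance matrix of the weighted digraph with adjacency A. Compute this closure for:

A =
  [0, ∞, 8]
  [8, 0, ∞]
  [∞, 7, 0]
Closure =
  [0, 15, 8]
  [8, 0, 16]
  [15, 7, 0]

This is the Floyd-Warshall all-pairs shortest-path computation. For each intermediate vertex k = 0, 1, …, 2, update dist[i][j] ← min(dist[i][j], dist[i][k] + dist[k][j]). The final matrix gives, for each (i, j), the minimum total weight of any directed path from i to j (possibly empty when i = j).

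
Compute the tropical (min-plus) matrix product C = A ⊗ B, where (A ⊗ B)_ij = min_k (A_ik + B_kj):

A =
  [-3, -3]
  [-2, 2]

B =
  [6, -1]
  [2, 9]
A ⊗ B =
  [-1, -4]
  [4, -3]

Apply the min-plus product entry-by-entry:
  C[0][0] = min over k of (A[0][0] + B[0][0] = -3 + 6 = 3, A[0][1] + B[1][0] = -3 + 2 = -1) = -1 (attained at k = 1)
  C[0][1] = min over k of (A[0][0] + B[0][1] = -3 + -1 = -4, A[0][1] + B[1][1] = -3 + 9 = 6) = -4 (attained at k = 0)
  C[1][0] = min over k of (A[1][0] + B[0][0] = -2 + 6 = 4, A[1][1] + B[1][0] = 2 + 2 = 4) = 4 (attained at k = 0)
  C[1][1] = min over k of (A[1][0] + B[0][1] = -2 + -1 = -3, A[1][1] + B[1][1] = 2 + 9 = 11) = -3 (attained at k = 0)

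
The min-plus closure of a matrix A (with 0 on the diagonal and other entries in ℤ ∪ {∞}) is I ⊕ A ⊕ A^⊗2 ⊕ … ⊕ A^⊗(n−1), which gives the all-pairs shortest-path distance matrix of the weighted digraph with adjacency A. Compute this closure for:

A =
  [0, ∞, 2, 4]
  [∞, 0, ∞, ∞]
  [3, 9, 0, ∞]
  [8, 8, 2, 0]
Closure =
  [0, 11, 2, 4]
  [∞, 0, ∞, ∞]
  [3, 9, 0, 7]
  [5, 8, 2, 0]

This is the Floyd-Warshall all-pairs shortest-path computation. For each intermediate vertex k = 0, 1, …, 3, update dist[i][j] ← min(dist[i][j], dist[i][k] + dist[k][j]). The final matrix gives, for each (i, j), the minimum total weight of any directed path from i to j (possibly empty when i = j).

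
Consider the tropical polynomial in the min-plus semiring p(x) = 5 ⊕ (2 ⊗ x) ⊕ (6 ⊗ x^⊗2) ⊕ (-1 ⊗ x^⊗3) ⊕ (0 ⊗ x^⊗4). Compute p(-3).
p(-3) = -12

A tropical monomial a ⊗ x^⊗i evaluates to a + i · x. Evaluating each term at x = -3:
  Term 0 contributes 5 + 0 · -3 = 5
  Term 1 contributes 2 + 1 · -3 = -1
  Term 2 contributes 6 + 2 · -3 = 0
  Term 3 contributes -1 + 3 · -3 = -10
  Term 4 contributes 0 + 4 · -3 = -12
p(-3) = ⊕ of these = min[5, -1, 0, -10, -12] = -12.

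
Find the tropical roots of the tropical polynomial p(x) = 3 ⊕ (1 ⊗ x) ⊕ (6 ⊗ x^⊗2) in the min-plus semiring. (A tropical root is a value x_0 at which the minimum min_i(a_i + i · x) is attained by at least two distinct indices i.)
Roots: {-5, 2}

Each tropical root is a break point of the lower envelope of the lines y = a_i + i · x (there are 3 lines, with slopes 0, 1, ..., 2). Only the lines that attain the minimum somewhere contribute to roots; other lines are dominated. Here the surviving (envelope) indices are i = 2, i = 1, i = 0.
Intersections between consecutive envelope lines give the roots: for adjacent envelope indices i < j the intersection is x = (a_i − a_j) / (j − i). Reading off the sorted break points: {-5, 2}.
Verification: at each break x_0, at least two indices attain the minimum of min_i(a_i + i · x_0).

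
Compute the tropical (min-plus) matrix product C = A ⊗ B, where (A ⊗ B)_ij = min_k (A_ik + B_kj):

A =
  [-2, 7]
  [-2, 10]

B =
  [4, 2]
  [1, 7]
A ⊗ B =
  [2, 0]
  [2, 0]

Apply the min-plus product entry-by-entry:
  C[0][0] = min over k of (A[0][0] + B[0][0] = -2 + 4 = 2, A[0][1] + B[1][0] = 7 + 1 = 8) = 2 (attained at k = 0)
  C[0][1] = min over k of (A[0][0] + B[0][1] = -2 + 2 = 0, A[0][1] + B[1][1] = 7 + 7 = 14) = 0 (attained at k = 0)
  C[1][0] = min over k of (A[1][0] + B[0][0] = -2 + 4 = 2, A[1][1] + B[1][0] = 10 + 1 = 11) = 2 (attained at k = 0)
  C[1][1] = min over k of (A[1][0] + B[0][1] = -2 + 2 = 0, A[1][1] + B[1][1] = 10 + 7 = 17) = 0 (attained at k = 0)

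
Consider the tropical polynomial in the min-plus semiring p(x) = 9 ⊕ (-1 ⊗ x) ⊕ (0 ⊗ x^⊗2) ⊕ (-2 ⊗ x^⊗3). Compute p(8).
p(8) = 7

A tropical monomial a ⊗ x^⊗i evaluates to a + i · x. Evaluating each term at x = 8:
  Term 0 contributes 9 + 0 · 8 = 9
  Term 1 contributes -1 + 1 · 8 = 7
  Term 2 contributes 0 + 2 · 8 = 16
  Term 3 contributes -2 + 3 · 8 = 22
p(8) = ⊕ of these = min[9, 7, 16, 22] = 7.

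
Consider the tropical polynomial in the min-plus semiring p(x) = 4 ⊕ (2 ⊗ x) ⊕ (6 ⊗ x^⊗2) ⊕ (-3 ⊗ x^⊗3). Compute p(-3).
p(-3) = -12

A tropical monomial a ⊗ x^⊗i evaluates to a + i · x. Evaluating each term at x = -3:
  Term 0 contributes 4 + 0 · -3 = 4
  Term 1 contributes 2 + 1 · -3 = -1
  Term 2 contributes 6 + 2 · -3 = 0
  Term 3 contributes -3 + 3 · -3 = -12
p(-3) = ⊕ of these = min[4, -1, 0, -12] = -12.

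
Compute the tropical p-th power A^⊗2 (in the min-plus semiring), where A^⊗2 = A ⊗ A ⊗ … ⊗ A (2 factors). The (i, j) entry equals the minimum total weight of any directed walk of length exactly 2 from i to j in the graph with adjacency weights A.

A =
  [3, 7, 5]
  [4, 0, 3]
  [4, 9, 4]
A^⊗2 =
  [6, 7, 8]
  [4, 0, 3]
  [7, 9, 8]

Each entry (A^⊗2)_ij equals the minimum over all length-2 walks i = v_0 → v_1 → … → v_2 = j of Σ_t A[v_t][v_{t+1}]. For example, for (i, j) = (0, 2) we minimise over 3 possible intermediate vertex sequences; the minimum is 8, attained along the walk 0 → 0 → 2.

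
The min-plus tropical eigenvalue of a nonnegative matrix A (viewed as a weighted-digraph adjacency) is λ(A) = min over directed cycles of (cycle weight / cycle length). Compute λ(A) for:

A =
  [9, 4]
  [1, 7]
λ(A) = 5/2

Enumerate directed cycles and compute their means (weight / length). Sample:
  cycle 0 → 0: weight = 9, length = 1, mean = 9/1 ≈ 9.000
  cycle 1 → 1: weight = 7, length = 1, mean = 7/1 ≈ 7.000
  cycle 0 → 1 → 0: weight = 5, length = 2, mean = 5/2 ≈ 2.500
  cycle 1 → 0 → 1: weight = 5, length = 2, mean = 5/2 ≈ 2.500
Minimum mean = 2.500, attained e.g. along the cycle 0 → 1 → 0 with weight 5 and length 2. So λ(A) = 5/2 = 5/2.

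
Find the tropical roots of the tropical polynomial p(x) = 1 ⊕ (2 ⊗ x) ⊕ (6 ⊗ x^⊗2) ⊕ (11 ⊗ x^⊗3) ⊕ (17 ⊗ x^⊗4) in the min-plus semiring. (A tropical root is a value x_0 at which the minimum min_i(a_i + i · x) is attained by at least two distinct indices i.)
Roots: {-6, -5, -4, -1}

Each tropical root is a break point of the lower envelope of the lines y = a_i + i · x (there are 5 lines, with slopes 0, 1, ..., 4). Only the lines that attain the minimum somewhere contribute to roots; other lines are dominated. Here the surviving (envelope) indices are i = 4, i = 3, i = 2, i = 1, i = 0.
Intersections between consecutive envelope lines give the roots: for adjacent envelope indices i < j the intersection is x = (a_i − a_j) / (j − i). Reading off the sorted break points: {-6, -5, -4, -1}.
Verification: at each break x_0, at least two indices attain the minimum of min_i(a_i + i · x_0).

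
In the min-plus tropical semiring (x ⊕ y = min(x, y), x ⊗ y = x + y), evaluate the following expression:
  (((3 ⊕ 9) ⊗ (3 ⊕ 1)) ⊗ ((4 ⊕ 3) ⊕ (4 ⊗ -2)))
(((3 ⊕ 9) ⊗ (3 ⊕ 1)) ⊗ ((4 ⊕ 3) ⊕ (4 ⊗ -2))) = 6

Expand innermost to outermost. Recall ⊕ takes the minimum of its arguments and ⊗ takes their sum. Working out the expression (((3 ⊕ 9) ⊗ (3 ⊕ 1)) ⊗ ((4 ⊕ 3) ⊕ (4 ⊗ -2))) gives 6.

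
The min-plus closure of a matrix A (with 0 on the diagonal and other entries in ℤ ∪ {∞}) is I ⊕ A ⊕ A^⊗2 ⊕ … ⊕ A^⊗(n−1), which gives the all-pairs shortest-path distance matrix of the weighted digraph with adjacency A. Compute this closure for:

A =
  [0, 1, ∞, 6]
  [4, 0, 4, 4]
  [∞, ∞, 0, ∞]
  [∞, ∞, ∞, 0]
Closure =
  [0, 1, 5, 5]
  [4, 0, 4, 4]
  [∞, ∞, 0, ∞]
  [∞, ∞, ∞, 0]

This is the Floyd-Warshall all-pairs shortest-path computation. For each intermediate vertex k = 0, 1, …, 3, update dist[i][j] ← min(dist[i][j], dist[i][k] + dist[k][j]). The final matrix gives, for each (i, j), the minimum total weight of any directed path from i to j (possibly empty when i = j).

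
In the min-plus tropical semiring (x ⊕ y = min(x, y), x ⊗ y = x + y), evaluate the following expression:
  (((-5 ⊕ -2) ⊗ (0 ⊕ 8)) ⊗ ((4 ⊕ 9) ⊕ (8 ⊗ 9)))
(((-5 ⊕ -2) ⊗ (0 ⊕ 8)) ⊗ ((4 ⊕ 9) ⊕ (8 ⊗ 9))) = -1

Expand innermost to outermost. Recall ⊕ takes the minimum of its arguments and ⊗ takes their sum. Working out the expression (((-5 ⊕ -2) ⊗ (0 ⊕ 8)) ⊗ ((4 ⊕ 9) ⊕ (8 ⊗ 9))) gives -1.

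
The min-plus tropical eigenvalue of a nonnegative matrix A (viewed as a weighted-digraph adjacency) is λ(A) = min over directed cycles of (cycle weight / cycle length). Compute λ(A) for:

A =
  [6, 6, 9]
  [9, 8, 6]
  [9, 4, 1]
λ(A) = 1

Enumerate directed cycles and compute their means (weight / length). Sample:
  cycle 0 → 0: weight = 6, length = 1, mean = 6/1 ≈ 6.000
  cycle 1 → 1: weight = 8, length = 1, mean = 8/1 ≈ 8.000
  cycle 2 → 2: weight = 1, length = 1, mean = 1/1 ≈ 1.000
  cycle 0 → 1 → 0: weight = 15, length = 2, mean = 15/2 ≈ 7.500
  cycle 0 → 2 → 0: weight = 18, length = 2, mean = 18/2 ≈ 9.000
  cycle 1 → 0 → 1: weight = 15, length = 2, mean = 15/2 ≈ 7.500
Minimum mean = 1.000, attained e.g. along the cycle 2 → 2 with weight 1 and length 1. So λ(A) = 1/1 = 1.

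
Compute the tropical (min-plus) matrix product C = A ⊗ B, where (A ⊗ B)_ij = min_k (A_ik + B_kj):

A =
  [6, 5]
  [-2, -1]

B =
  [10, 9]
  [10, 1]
A ⊗ B =
  [15, 6]
  [8, 0]

Apply the min-plus product entry-by-entry:
  C[0][0] = min over k of (A[0][0] + B[0][0] = 6 + 10 = 16, A[0][1] + B[1][0] = 5 + 10 = 15) = 15 (attained at k = 1)
  C[0][1] = min over k of (A[0][0] + B[0][1] = 6 + 9 = 15, A[0][1] + B[1][1] = 5 + 1 = 6) = 6 (attained at k = 1)
  C[1][0] = min over k of (A[1][0] + B[0][0] = -2 + 10 = 8, A[1][1] + B[1][0] = -1 + 10 = 9) = 8 (attained at k = 0)
  C[1][1] = min over k of (A[1][0] + B[0][1] = -2 + 9 = 7, A[1][1] + B[1][1] = -1 + 1 = 0) = 0 (attained at k = 1)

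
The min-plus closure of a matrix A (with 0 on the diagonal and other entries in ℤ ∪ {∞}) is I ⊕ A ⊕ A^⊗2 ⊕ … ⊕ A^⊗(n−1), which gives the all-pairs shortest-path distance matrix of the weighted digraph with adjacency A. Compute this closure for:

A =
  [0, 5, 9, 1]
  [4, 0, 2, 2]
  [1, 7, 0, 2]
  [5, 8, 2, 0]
Closure =
  [0, 5, 3, 1]
  [3, 0, 2, 2]
  [1, 6, 0, 2]
  [3, 8, 2, 0]

This is the Floyd-Warshall all-pairs shortest-path computation. For each intermediate vertex k = 0, 1, …, 3, update dist[i][j] ← min(dist[i][j], dist[i][k] + dist[k][j]). The final matrix gives, for each (i, j), the minimum total weight of any directed path from i to j (possibly empty when i = j).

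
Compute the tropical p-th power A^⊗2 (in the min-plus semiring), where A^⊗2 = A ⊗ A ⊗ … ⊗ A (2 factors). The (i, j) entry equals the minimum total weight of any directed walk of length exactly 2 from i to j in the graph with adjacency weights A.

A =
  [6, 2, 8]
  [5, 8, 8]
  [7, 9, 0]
A^⊗2 =
  [7, 8, 8]
  [11, 7, 8]
  [7, 9, 0]

Each entry (A^⊗2)_ij equals the minimum over all length-2 walks i = v_0 → v_1 → … → v_2 = j of Σ_t A[v_t][v_{t+1}]. For example, for (i, j) = (0, 2) we minimise over 3 possible intermediate vertex sequences; the minimum is 8, attained along the walk 0 → 2 → 2.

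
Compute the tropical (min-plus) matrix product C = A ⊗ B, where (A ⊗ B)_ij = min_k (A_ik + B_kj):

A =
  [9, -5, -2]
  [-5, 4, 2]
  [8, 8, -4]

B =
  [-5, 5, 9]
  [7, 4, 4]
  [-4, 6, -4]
A ⊗ B =
  [-6, -1, -6]
  [-10, 0, -2]
  [-8, 2, -8]

Apply the min-plus product entry-by-entry:
  C[0][0] = min over k of (A[0][0] + B[0][0] = 9 + -5 = 4, A[0][1] + B[1][0] = -5 + 7 = 2, A[0][2] + B[2][0] = -2 + -4 = -6) = -6 (attained at k = 2)
  C[0][1] = min over k of (A[0][0] + B[0][1] = 9 + 5 = 14, A[0][1] + B[1][1] = -5 + 4 = -1, A[0][2] + B[2][1] = -2 + 6 = 4) = -1 (attained at k = 1)
  C[0][2] = min over k of (A[0][0] + B[0][2] = 9 + 9 = 18, A[0][1] + B[1][2] = -5 + 4 = -1, A[0][2] + B[2][2] = -2 + -4 = -6) = -6 (attained at k = 2)
  C[1][0] = min over k of (A[1][0] + B[0][0] = -5 + -5 = -10, A[1][1] + B[1][0] = 4 + 7 = 11, A[1][2] + B[2][0] = 2 + -4 = -2) = -10 (attained at k = 0)
  C[1][1] = min over k of (A[1][0] + B[0][1] = -5 + 5 = 0, A[1][1] + B[1][1] = 4 + 4 = 8, A[1][2] + B[2][1] = 2 + 6 = 8) = 0 (attained at k = 0)
  C[1][2] = min over k of (A[1][0] + B[0][2] = -5 + 9 = 4, A[1][1] + B[1][2] = 4 + 4 = 8, A[1][2] + B[2][2] = 2 + -4 = -2) = -2 (attained at k = 2)
  C[2][0] = min over k of (A[2][0] + B[0][0] = 8 + -5 = 3, A[2][1] + B[1][0] = 8 + 7 = 15, A[2][2] + B[2][0] = -4 + -4 = -8) = -8 (attained at k = 2)
  C[2][1] = min over k of (A[2][0] + B[0][1] = 8 + 5 = 13, A[2][1] + B[1][1] = 8 + 4 = 12, A[2][2] + B[2][1] = -4 + 6 = 2) = 2 (attained at k = 2)
  C[2][2] = min over k of (A[2][0] + B[0][2] = 8 + 9 = 17, A[2][1] + B[1][2] = 8 + 4 = 12, A[2][2] + B[2][2] = -4 + -4 = -8) = -8 (attained at k = 2)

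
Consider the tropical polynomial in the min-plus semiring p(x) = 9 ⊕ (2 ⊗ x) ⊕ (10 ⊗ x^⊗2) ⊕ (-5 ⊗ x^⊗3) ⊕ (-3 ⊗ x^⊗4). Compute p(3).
p(3) = 4

A tropical monomial a ⊗ x^⊗i evaluates to a + i · x. Evaluating each term at x = 3:
  Term 0 contributes 9 + 0 · 3 = 9
  Term 1 contributes 2 + 1 · 3 = 5
  Term 2 contributes 10 + 2 · 3 = 16
  Term 3 contributes -5 + 3 · 3 = 4
  Term 4 contributes -3 + 4 · 3 = 9
p(3) = ⊕ of these = min[9, 5, 16, 4, 9] = 4.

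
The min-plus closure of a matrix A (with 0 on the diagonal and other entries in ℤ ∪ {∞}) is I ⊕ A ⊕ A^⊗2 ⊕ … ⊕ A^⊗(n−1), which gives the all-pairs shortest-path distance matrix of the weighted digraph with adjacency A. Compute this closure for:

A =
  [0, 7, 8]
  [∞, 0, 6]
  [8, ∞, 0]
Closure =
  [0, 7, 8]
  [14, 0, 6]
  [8, 15, 0]

This is the Floyd-Warshall all-pairs shortest-path computation. For each intermediate vertex k = 0, 1, …, 2, update dist[i][j] ← min(dist[i][j], dist[i][k] + dist[k][j]). The final matrix gives, for each (i, j), the minimum total weight of any directed path from i to j (possibly empty when i = j).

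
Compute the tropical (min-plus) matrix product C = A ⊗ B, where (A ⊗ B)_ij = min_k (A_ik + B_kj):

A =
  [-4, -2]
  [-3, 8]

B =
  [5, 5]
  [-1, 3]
A ⊗ B =
  [-3, 1]
  [2, 2]

Apply the min-plus product entry-by-entry:
  C[0][0] = min over k of (A[0][0] + B[0][0] = -4 + 5 = 1, A[0][1] + B[1][0] = -2 + -1 = -3) = -3 (attained at k = 1)
  C[0][1] = min over k of (A[0][0] + B[0][1] = -4 + 5 = 1, A[0][1] + B[1][1] = -2 + 3 = 1) = 1 (attained at k = 0)
  C[1][0] = min over k of (A[1][0] + B[0][0] = -3 + 5 = 2, A[1][1] + B[1][0] = 8 + -1 = 7) = 2 (attained at k = 0)
  C[1][1] = min over k of (A[1][0] + B[0][1] = -3 + 5 = 2, A[1][1] + B[1][1] = 8 + 3 = 11) = 2 (attained at k = 0)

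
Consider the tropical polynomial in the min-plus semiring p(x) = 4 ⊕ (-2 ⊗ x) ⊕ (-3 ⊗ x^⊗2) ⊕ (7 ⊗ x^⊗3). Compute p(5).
p(5) = 3

A tropical monomial a ⊗ x^⊗i evaluates to a + i · x. Evaluating each term at x = 5:
  Term 0 contributes 4 + 0 · 5 = 4
  Term 1 contributes -2 + 1 · 5 = 3
  Term 2 contributes -3 + 2 · 5 = 7
  Term 3 contributes 7 + 3 · 5 = 22
p(5) = ⊕ of these = min[4, 3, 7, 22] = 3.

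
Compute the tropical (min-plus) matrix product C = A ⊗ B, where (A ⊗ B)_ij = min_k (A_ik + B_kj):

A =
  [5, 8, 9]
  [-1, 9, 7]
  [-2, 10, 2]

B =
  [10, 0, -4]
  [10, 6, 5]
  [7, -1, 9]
A ⊗ B =
  [15, 5, 1]
  [9, -1, -5]
  [8, -2, -6]

Apply the min-plus product entry-by-entry:
  C[0][0] = min over k of (A[0][0] + B[0][0] = 5 + 10 = 15, A[0][1] + B[1][0] = 8 + 10 = 18, A[0][2] + B[2][0] = 9 + 7 = 16) = 15 (attained at k = 0)
  C[0][1] = min over k of (A[0][0] + B[0][1] = 5 + 0 = 5, A[0][1] + B[1][1] = 8 + 6 = 14, A[0][2] + B[2][1] = 9 + -1 = 8) = 5 (attained at k = 0)
  C[0][2] = min over k of (A[0][0] + B[0][2] = 5 + -4 = 1, A[0][1] + B[1][2] = 8 + 5 = 13, A[0][2] + B[2][2] = 9 + 9 = 18) = 1 (attained at k = 0)
  C[1][0] = min over k of (A[1][0] + B[0][0] = -1 + 10 = 9, A[1][1] + B[1][0] = 9 + 10 = 19, A[1][2] + B[2][0] = 7 + 7 = 14) = 9 (attained at k = 0)
  C[1][1] = min over k of (A[1][0] + B[0][1] = -1 + 0 = -1, A[1][1] + B[1][1] = 9 + 6 = 15, A[1][2] + B[2][1] = 7 + -1 = 6) = -1 (attained at k = 0)
  C[1][2] = min over k of (A[1][0] + B[0][2] = -1 + -4 = -5, A[1][1] + B[1][2] = 9 + 5 = 14, A[1][2] + B[2][2] = 7 + 9 = 16) = -5 (attained at k = 0)
  C[2][0] = min over k of (A[2][0] + B[0][0] = -2 + 10 = 8, A[2][1] + B[1][0] = 10 + 10 = 20, A[2][2] + B[2][0] = 2 + 7 = 9) = 8 (attained at k = 0)
  C[2][1] = min over k of (A[2][0] + B[0][1] = -2 + 0 = -2, A[2][1] + B[1][1] = 10 + 6 = 16, A[2][2] + B[2][1] = 2 + -1 = 1) = -2 (attained at k = 0)
  C[2][2] = min over k of (A[2][0] + B[0][2] = -2 + -4 = -6, A[2][1] + B[1][2] = 10 + 5 = 15, A[2][2] + B[2][2] = 2 + 9 = 11) = -6 (attained at k = 0)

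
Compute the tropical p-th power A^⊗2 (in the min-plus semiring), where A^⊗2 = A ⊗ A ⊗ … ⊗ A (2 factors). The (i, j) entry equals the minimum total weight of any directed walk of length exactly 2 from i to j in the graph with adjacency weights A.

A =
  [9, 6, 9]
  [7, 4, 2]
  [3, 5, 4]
A^⊗2 =
  [12, 10, 8]
  [5, 7, 6]
  [7, 9, 7]

Each entry (A^⊗2)_ij equals the minimum over all length-2 walks i = v_0 → v_1 → … → v_2 = j of Σ_t A[v_t][v_{t+1}]. For example, for (i, j) = (0, 2) we minimise over 3 possible intermediate vertex sequences; the minimum is 8, attained along the walk 0 → 1 → 2.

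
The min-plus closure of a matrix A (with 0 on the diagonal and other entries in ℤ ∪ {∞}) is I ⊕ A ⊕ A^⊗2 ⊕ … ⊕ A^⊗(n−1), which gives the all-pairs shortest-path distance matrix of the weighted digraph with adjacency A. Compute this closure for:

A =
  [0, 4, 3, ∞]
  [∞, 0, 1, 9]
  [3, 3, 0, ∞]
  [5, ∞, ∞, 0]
Closure =
  [0, 4, 3, 13]
  [4, 0, 1, 9]
  [3, 3, 0, 12]
  [5, 9, 8, 0]

This is the Floyd-Warshall all-pairs shortest-path computation. For each intermediate vertex k = 0, 1, …, 3, update dist[i][j] ← min(dist[i][j], dist[i][k] + dist[k][j]). The final matrix gives, for each (i, j), the minimum total weight of any directed path from i to j (possibly empty when i = j).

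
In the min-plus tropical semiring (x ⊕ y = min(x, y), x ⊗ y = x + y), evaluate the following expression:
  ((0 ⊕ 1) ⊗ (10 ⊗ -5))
((0 ⊕ 1) ⊗ (10 ⊗ -5)) = 5

Expand innermost to outermost. Recall ⊕ takes the minimum of its arguments and ⊗ takes their sum. Working out the expression ((0 ⊕ 1) ⊗ (10 ⊗ -5)) gives 5.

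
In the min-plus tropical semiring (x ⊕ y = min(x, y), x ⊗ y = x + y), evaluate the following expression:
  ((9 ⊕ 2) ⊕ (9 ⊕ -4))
((9 ⊕ 2) ⊕ (9 ⊕ -4)) = -4

Expand innermost to outermost. Recall ⊕ takes the minimum of its arguments and ⊗ takes their sum. Working out the expression ((9 ⊕ 2) ⊕ (9 ⊕ -4)) gives -4.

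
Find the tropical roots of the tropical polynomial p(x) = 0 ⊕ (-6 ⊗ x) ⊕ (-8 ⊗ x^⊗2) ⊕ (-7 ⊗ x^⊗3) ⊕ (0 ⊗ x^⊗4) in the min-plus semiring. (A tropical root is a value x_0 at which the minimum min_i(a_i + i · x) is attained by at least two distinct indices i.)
Roots: {-7, -1, 2, 6}

Each tropical root is a break point of the lower envelope of the lines y = a_i + i · x (there are 5 lines, with slopes 0, 1, ..., 4). Only the lines that attain the minimum somewhere contribute to roots; other lines are dominated. Here the surviving (envelope) indices are i = 4, i = 3, i = 2, i = 1, i = 0.
Intersections between consecutive envelope lines give the roots: for adjacent envelope indices i < j the intersection is x = (a_i − a_j) / (j − i). Reading off the sorted break points: {-7, -1, 2, 6}.
Verification: at each break x_0, at least two indices attain the minimum of min_i(a_i + i · x_0).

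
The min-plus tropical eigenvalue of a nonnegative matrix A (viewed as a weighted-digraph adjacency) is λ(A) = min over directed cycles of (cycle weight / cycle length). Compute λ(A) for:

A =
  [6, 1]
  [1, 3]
λ(A) = 1

Enumerate directed cycles and compute their means (weight / length). Sample:
  cycle 0 → 0: weight = 6, length = 1, mean = 6/1 ≈ 6.000
  cycle 1 → 1: weight = 3, length = 1, mean = 3/1 ≈ 3.000
  cycle 0 → 1 → 0: weight = 2, length = 2, mean = 2/2 ≈ 1.000
  cycle 1 → 0 → 1: weight = 2, length = 2, mean = 2/2 ≈ 1.000
Minimum mean = 1.000, attained e.g. along the cycle 0 → 1 → 0 with weight 2 and length 2. So λ(A) = 2/2 = 1.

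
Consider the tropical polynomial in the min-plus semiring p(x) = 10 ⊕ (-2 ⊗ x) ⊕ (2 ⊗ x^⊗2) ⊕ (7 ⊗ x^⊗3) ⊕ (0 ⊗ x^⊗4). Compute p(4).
p(4) = 2

A tropical monomial a ⊗ x^⊗i evaluates to a + i · x. Evaluating each term at x = 4:
  Term 0 contributes 10 + 0 · 4 = 10
  Term 1 contributes -2 + 1 · 4 = 2
  Term 2 contributes 2 + 2 · 4 = 10
  Term 3 contributes 7 + 3 · 4 = 19
  Term 4 contributes 0 + 4 · 4 = 16
p(4) = ⊕ of these = min[10, 2, 10, 19, 16] = 2.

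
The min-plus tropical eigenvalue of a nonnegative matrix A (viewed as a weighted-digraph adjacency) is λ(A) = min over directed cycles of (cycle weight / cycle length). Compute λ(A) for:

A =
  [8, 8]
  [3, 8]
λ(A) = 11/2

Enumerate directed cycles and compute their means (weight / length). Sample:
  cycle 0 → 0: weight = 8, length = 1, mean = 8/1 ≈ 8.000
  cycle 1 → 1: weight = 8, length = 1, mean = 8/1 ≈ 8.000
  cycle 0 → 1 → 0: weight = 11, length = 2, mean = 11/2 ≈ 5.500
  cycle 1 → 0 → 1: weight = 11, length = 2, mean = 11/2 ≈ 5.500
Minimum mean = 5.500, attained e.g. along the cycle 0 → 1 → 0 with weight 11 and length 2. So λ(A) = 11/2 = 11/2.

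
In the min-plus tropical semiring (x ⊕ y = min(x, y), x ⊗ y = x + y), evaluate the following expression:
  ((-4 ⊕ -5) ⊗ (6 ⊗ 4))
((-4 ⊕ -5) ⊗ (6 ⊗ 4)) = 5

Expand innermost to outermost. Recall ⊕ takes the minimum of its arguments and ⊗ takes their sum. Working out the expression ((-4 ⊕ -5) ⊗ (6 ⊗ 4)) gives 5.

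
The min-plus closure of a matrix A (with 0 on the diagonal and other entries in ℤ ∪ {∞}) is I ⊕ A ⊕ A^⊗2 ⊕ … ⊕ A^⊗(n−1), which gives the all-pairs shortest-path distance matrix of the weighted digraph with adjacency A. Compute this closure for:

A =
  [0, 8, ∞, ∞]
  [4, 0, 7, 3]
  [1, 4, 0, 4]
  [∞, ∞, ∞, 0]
Closure =
  [0, 8, 15, 11]
  [4, 0, 7, 3]
  [1, 4, 0, 4]
  [∞, ∞, ∞, 0]

This is the Floyd-Warshall all-pairs shortest-path computation. For each intermediate vertex k = 0, 1, …, 3, update dist[i][j] ← min(dist[i][j], dist[i][k] + dist[k][j]). The final matrix gives, for each (i, j), the minimum total weight of any directed path from i to j (possibly empty when i = j).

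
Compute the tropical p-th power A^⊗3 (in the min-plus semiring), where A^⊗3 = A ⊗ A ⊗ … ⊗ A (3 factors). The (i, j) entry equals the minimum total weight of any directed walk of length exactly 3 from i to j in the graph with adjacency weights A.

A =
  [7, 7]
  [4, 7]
A^⊗3 =
  [18, 18]
  [15, 18]

Each entry (A^⊗3)_ij equals the minimum over all length-3 walks i = v_0 → v_1 → … → v_3 = j of Σ_t A[v_t][v_{t+1}]. For example, for (i, j) = (0, 1) we minimise over 4 possible intermediate vertex sequences; the minimum is 18, attained along the walk 0 → 1 → 0 → 1.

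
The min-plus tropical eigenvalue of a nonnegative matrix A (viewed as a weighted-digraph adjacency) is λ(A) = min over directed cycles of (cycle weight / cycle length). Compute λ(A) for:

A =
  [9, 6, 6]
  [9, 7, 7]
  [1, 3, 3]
λ(A) = 3

Enumerate directed cycles and compute their means (weight / length). Sample:
  cycle 0 → 0: weight = 9, length = 1, mean = 9/1 ≈ 9.000
  cycle 1 → 1: weight = 7, length = 1, mean = 7/1 ≈ 7.000
  cycle 2 → 2: weight = 3, length = 1, mean = 3/1 ≈ 3.000
  cycle 0 → 1 → 0: weight = 15, length = 2, mean = 15/2 ≈ 7.500
  cycle 0 → 2 → 0: weight = 7, length = 2, mean = 7/2 ≈ 3.500
  cycle 1 → 0 → 1: weight = 15, length = 2, mean = 15/2 ≈ 7.500
Minimum mean = 3.000, attained e.g. along the cycle 2 → 2 with weight 3 and length 1. So λ(A) = 3/1 = 3.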